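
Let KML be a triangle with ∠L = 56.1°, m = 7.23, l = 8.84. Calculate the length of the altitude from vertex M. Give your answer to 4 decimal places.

Law of sines: sin M = m·sin L/l ≈ 0.67884.
Since l ≥ m, only the acute value applies: ∠M ≈ 42.75°.
Then ∠K = 180° − ∠L − ∠M ≈ 81.15°.
Law of sines gives k = l·sin K/sin L ≈ 10.524.
Area = ½·l·m·sin K ≈ 31.576.
The altitude from M has length 2·area/m ≈ 8.7347.

8.7347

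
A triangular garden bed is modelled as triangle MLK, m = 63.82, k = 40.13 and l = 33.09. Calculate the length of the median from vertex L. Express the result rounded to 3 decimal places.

m_L ≈ 50.675

Median from L: ½√(2·k² + 2·m² − l²) ≈ 50.675.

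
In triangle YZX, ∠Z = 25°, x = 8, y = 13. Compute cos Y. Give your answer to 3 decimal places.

-0.567

By the law of cosines, z² = x² + y² − 2·x·y·cos Z = 44.488, so z ≈ 6.6699.
Law of cosines again: cos Y = (z² + x² − y²)/(2·z·x) ≈ -0.56702, so ∠Y ≈ 124.54°.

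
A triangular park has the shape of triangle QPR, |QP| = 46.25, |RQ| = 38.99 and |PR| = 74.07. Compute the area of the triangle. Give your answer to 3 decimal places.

777.382

Semiperimeter s = (74.07 + 38.99 + 46.25)/2 = 79.655.
Heron's formula: area = √(79.655·5.585·40.665·33.405) ≈ 777.38.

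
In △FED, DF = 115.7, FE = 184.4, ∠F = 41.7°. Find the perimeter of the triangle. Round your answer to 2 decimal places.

perimeter ≈ 424.72

By the law of cosines, ED² = DF² + FE² − 2·DF·FE·cos F = 15531, so ED ≈ 124.62.
Semiperimeter s = (124.62+115.7+184.4)/2 = 212.36.
Perimeter = 124.62 + 115.7 + 184.4 = 424.72.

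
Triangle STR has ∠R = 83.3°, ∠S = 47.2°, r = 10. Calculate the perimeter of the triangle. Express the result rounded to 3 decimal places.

The third angle is ∠T = 180° − ∠R − ∠S = 49.50°.
Law of sines: s = r·sin S/sin R ≈ 7.3878.
Law of sines: t = r·sin T/sin R ≈ 7.6563.
Semiperimeter p = (7.3878+7.6563+10)/2 = 12.522.
Perimeter = 7.3878 + 7.6563 + 10 = 25.044.

perimeter ≈ 25.044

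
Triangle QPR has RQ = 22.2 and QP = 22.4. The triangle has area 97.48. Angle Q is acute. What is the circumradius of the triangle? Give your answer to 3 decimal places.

From area = ½·RQ·QP·sin Q, we get sin Q = 2·area/(RQ·QP) ≈ 0.39205.
Taking the acute solution, ∠Q ≈ 23.08°.
Law of cosines then gives PR ≈ 8.9253.
Circumradius = PR/(2 sin Q) ≈ 11.383.

11.383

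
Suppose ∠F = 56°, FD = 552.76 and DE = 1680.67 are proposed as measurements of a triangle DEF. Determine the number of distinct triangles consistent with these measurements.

1

FD·sin F = 552.76·sin(56°) ≈ 458.3.
Since DE ≥ FD, exactly one triangle exists.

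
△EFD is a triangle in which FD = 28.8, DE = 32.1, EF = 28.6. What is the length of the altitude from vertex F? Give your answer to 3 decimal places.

h_F ≈ 23.792

Semiperimeter s = (28.8 + 32.1 + 28.6)/2 = 44.75.
Heron's formula: area = √(44.75·15.95·12.65·16.15) ≈ 381.86.
The altitude from F has length 2·area/DE ≈ 23.792.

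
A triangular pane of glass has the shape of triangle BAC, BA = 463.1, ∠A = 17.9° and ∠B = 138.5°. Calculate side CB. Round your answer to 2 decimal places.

355.53

The third angle is ∠C = 180° − ∠B − ∠A = 23.60°.
Law of sines: CB = BA·sin A/sin C ≈ 355.53.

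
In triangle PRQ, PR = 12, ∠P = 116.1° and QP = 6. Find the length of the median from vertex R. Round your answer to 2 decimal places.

By the law of cosines, RQ² = QP² + PR² − 2·QP·PR·cos P = 243.35, so RQ ≈ 15.6.
Median from R: ½√(2·PR² + 2·RQ² − QP²) ≈ 13.59.

m_R ≈ 13.59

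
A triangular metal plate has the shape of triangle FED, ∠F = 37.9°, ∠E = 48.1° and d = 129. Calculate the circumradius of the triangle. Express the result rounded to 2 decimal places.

64.66

The third angle is ∠D = 180° − ∠F − ∠E = 94.00°.
Law of sines: f = d·sin F/sin D ≈ 79.436.
Law of sines: e = d·sin E/sin D ≈ 96.251.
Circumradius = d/(2 sin D) ≈ 64.658.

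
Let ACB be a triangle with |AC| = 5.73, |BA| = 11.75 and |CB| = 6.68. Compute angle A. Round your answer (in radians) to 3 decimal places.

∠A ≈ 0.355 rad

By the law of cosines, cos A = (|BA|² + |AC|² − |CB|²) / (2·|BA|·|AC|) ≈ 0.93775, so ∠A ≈ 0.355 rad.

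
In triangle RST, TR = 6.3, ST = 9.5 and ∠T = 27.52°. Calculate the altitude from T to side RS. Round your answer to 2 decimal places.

By the law of cosines, RS² = ST² + TR² − 2·ST·TR·cos T = 23.784, so RS ≈ 4.8769.
Area = ½·ST·TR·sin T ≈ 13.827.
The altitude from T has length 2·area/RS ≈ 5.6704.

5.67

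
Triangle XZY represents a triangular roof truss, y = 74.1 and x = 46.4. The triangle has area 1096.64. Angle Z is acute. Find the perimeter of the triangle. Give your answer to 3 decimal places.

From area = ½·y·x·sin Z, we get sin Z = 2·area/(y·x) ≈ 0.63791.
Taking the acute solution, ∠Z ≈ 39.64°.
Law of cosines then gives z ≈ 48.457.
Perimeter = 46.4 + 48.457 + 74.1 = 168.96.

168.957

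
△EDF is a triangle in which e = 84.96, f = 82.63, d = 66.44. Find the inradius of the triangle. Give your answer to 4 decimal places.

r ≈ 21.8263

Semiperimeter s = (84.96 + 66.44 + 82.63)/2 = 117.01.
Heron's formula: area = √(117.01·32.055·50.575·34.385) ≈ 2554.
Inradius = area/s = 2554/117.01 ≈ 21.826.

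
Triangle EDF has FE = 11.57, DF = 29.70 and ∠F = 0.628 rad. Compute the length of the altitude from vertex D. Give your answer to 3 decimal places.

h_D ≈ 17.450

By the law of cosines, ED² = DF² + FE² − 2·DF·FE·cos F = 459.82, so ED ≈ 21.443.
Area = ½·DF·FE·sin F ≈ 100.95.
The altitude from D has length 2·area/FE ≈ 17.45.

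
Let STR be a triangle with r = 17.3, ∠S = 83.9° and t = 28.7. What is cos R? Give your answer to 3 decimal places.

0.842

By the law of cosines, s² = t² + r² − 2·t·r·cos S = 1017.5, so s ≈ 31.898.
Law of cosines again: cos R = (s² + t² − r²)/(2·s·t) ≈ 0.84212, so ∠R ≈ 32.64°.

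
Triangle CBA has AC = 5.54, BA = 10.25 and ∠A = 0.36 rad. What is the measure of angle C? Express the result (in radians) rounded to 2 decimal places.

By the law of cosines, CB² = BA² + AC² − 2·BA·AC·cos A = 29.464, so CB ≈ 5.4281.
Law of cosines again: cos C = (AC² + CB² − BA²)/(2·AC·CB) ≈ -0.74666, so ∠C ≈ 2.414 rad.

2.41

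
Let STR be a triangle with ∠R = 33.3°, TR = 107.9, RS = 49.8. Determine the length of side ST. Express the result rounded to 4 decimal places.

By the law of cosines, ST² = TR² + RS² − 2·TR·RS·cos R = 5140.2, so ST ≈ 71.695.

71.6949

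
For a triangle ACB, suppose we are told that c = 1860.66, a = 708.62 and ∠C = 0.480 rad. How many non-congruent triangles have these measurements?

1

a·sin C = 708.62·sin(0.480 rad) ≈ 327.2.
Since c ≥ a, exactly one triangle exists.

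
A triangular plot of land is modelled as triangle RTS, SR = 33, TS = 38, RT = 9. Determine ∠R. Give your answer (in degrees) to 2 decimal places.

117.47

By the law of cosines, cos R = (SR² + RT² − TS²) / (2·SR·RT) ≈ -0.46128, so ∠R ≈ 117.47°.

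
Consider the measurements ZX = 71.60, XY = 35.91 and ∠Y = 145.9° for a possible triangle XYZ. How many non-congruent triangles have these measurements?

XY·sin Y = 35.91·sin(145.9°) ≈ 20.13.
Since ∠Y is not acute, a triangle exists only if ZX > XY; here ZX > XY, so there is exactly one triangle.

1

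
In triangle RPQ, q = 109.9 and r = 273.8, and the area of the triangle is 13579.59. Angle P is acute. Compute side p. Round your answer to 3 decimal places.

247.255

From area = ½·q·r·sin P, we get sin P = 2·area/(q·r) ≈ 0.90258.
Taking the acute solution, ∠P ≈ 64.50°.
Law of cosines then gives p ≈ 247.26.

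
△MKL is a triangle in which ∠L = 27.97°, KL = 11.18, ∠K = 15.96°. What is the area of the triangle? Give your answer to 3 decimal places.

11.617

The third angle is ∠M = 180° − ∠K − ∠L = 136.07°.
Law of sines: LM = KL·sin K/sin M ≈ 4.431.
Law of sines: MK = KL·sin L/sin M ≈ 7.5579.
Area = ½·KL·LM·sin L ≈ 11.617.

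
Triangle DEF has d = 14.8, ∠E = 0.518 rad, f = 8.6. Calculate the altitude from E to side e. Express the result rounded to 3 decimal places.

By the law of cosines, e² = f² + d² − 2·f·d·cos E = 71.835, so e ≈ 8.4756.
Area = ½·f·d·sin E ≈ 31.511.
The altitude from E has length 2·area/e ≈ 7.4357.

7.436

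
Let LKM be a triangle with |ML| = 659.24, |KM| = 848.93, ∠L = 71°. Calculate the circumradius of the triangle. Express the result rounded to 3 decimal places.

448.923

Law of sines: sin K = |ML|·sin L/|KM| ≈ 0.73425.
Since |KM| ≥ |ML|, only the acute value applies: ∠K ≈ 47.24°.
Then ∠M = 180° − ∠L − ∠K ≈ 61.76°.
Law of sines gives |LK| = |KM|·sin M/sin L ≈ 790.95.
Circumradius = |KM|/(2 sin L) ≈ 448.92.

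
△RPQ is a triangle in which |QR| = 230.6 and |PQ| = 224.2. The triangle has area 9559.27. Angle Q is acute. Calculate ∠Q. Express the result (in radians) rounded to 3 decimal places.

From area = ½·|PQ|·|QR|·sin Q, we get sin Q = 2·area/(|PQ|·|QR|) ≈ 0.36979.
Taking the acute solution, ∠Q ≈ 0.379 rad.

0.379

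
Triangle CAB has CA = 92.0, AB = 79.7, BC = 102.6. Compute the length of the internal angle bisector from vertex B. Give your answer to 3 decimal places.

t_B ≈ 78.068

By the law of cosines, cos B = (AB² + BC² − CA²) / (2·AB·BC) ≈ 0.51453, so ∠B ≈ 59.03°.
The bisector from B has length 2·AB·BC·cos(∠B/2)/(AB+BC) ≈ 78.068.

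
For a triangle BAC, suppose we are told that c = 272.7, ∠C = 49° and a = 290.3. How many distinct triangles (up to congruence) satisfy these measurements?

2

a·sin C = 290.3·sin(49°) ≈ 219.1.
Since a sin C < c < a (219.1 < 272.7 < 290.3), two triangles exist.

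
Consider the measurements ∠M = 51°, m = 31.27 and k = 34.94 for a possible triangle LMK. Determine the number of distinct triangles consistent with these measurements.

k·sin M = 34.94·sin(51°) ≈ 27.15.
Since k sin M < m < k (27.15 < 31.27 < 34.94), two triangles exist.

2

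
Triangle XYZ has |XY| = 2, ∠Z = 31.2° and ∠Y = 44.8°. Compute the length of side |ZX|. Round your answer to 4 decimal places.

The third angle is ∠X = 180° − ∠Y − ∠Z = 104.00°.
Law of sines: |ZX| = |XY|·sin Y/sin Z ≈ 2.7205.

2.7205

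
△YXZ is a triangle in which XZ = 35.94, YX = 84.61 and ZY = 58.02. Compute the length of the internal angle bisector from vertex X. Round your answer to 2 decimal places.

48.34

By the law of cosines, cos X = (YX² + XZ² − ZY²) / (2·YX·XZ) ≈ 0.83598, so ∠X ≈ 0.581 rad.
The bisector from X has length 2·YX·XZ·cos(∠X/2)/(YX+XZ) ≈ 48.337.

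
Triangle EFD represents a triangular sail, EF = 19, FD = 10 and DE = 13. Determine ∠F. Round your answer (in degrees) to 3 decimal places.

∠F ≈ 39.788°

By the law of cosines, cos F = (EF² + FD² − DE²) / (2·EF·FD) ≈ 0.76842, so ∠F ≈ 39.79°.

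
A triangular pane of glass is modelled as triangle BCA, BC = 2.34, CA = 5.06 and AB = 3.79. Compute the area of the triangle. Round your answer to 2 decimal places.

4.19

Semiperimeter s = (5.06 + 3.79 + 2.34)/2 = 5.595.
Heron's formula: area = √(5.595·0.535·1.805·3.255) ≈ 4.1936.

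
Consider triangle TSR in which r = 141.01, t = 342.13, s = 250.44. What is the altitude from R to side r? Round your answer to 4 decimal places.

h_R ≈ 218.6308

Semiperimeter p = (342.13 + 250.44 + 141.01)/2 = 366.79.
Heron's formula: area = √(366.79·24.66·116.35·225.78) ≈ 15415.
The altitude from R has length 2·area/r ≈ 218.63.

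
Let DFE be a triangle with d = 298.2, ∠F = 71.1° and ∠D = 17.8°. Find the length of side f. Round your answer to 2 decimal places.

The third angle is ∠E = 180° − ∠D − ∠F = 91.10°.
Law of sines: f = d·sin F/sin D ≈ 922.89.

922.89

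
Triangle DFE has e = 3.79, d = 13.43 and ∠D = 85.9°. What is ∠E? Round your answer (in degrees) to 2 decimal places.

Law of sines: sin E = e·sin D/d ≈ 0.28148.
Since d ≥ e, only the acute value applies: ∠E ≈ 16.35°.
Then ∠F = 180° − ∠D − ∠E ≈ 77.75°.

∠E ≈ 16.35°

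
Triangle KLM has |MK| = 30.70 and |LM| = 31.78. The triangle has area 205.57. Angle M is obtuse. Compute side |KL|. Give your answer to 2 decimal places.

61.01

From area = ½·|LM|·|MK|·sin M, we get sin M = 2·area/(|LM|·|MK|) ≈ 0.42140.
Taking the obtuse solution, ∠M ≈ 155.08°.
Law of cosines then gives |KL| ≈ 61.008.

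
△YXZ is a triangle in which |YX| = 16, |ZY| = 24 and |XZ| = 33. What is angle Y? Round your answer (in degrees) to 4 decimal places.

∠Y ≈ 109.5504°

By the law of cosines, cos Y = (|ZY|² + |YX|² − |XZ|²) / (2·|ZY|·|YX|) ≈ -0.33464, so ∠Y ≈ 109.55°.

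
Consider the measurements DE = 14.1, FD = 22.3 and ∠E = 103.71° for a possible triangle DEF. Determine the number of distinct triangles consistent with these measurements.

DE·sin E = 14.1·sin(103.71°) ≈ 13.7.
Since ∠E is not acute, a triangle exists only if FD > DE; here FD > DE, so there is exactly one triangle.

1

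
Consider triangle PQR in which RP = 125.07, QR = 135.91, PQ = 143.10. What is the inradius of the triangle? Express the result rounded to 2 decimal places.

38.53

Semiperimeter s = (135.91 + 125.07 + 143.1)/2 = 202.04.
Heron's formula: area = √(202.04·66.13·76.97·58.94) ≈ 7785.5.
Inradius = area/s = 7785.5/202.04 ≈ 38.534.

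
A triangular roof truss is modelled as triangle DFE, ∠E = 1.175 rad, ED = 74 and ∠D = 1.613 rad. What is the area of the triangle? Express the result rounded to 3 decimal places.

7289.318

The third angle is ∠F = π − ∠E − ∠D = 0.354 rad.
Law of sines: FE = ED·sin D/sin F ≈ 213.52.
Law of sines: DF = ED·sin E/sin F ≈ 197.18.
Area = ½·ED·FE·sin E ≈ 7289.3.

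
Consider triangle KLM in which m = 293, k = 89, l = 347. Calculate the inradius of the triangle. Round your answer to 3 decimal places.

r ≈ 30.753

Semiperimeter s = (89 + 347 + 293)/2 = 364.5.
Heron's formula: area = √(364.5·275.5·17.5·71.5) ≈ 11209.
Inradius = area/s = 11209/364.5 ≈ 30.753.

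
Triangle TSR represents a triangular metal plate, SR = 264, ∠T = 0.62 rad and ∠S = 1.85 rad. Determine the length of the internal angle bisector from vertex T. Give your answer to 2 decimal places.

326.89

The third angle is ∠R = π − ∠T − ∠S = 0.672 rad.
Law of sines: RT = SR·sin S/sin T ≈ 436.77.
Law of sines: TS = SR·sin R/sin T ≈ 282.72.
The bisector from T has length 2·RT·TS·cos(∠T/2)/(RT+TS) ≈ 326.89.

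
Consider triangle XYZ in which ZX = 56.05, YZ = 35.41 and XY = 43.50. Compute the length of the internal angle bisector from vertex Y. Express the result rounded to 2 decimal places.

By the law of cosines, cos Y = (XY² + YZ² − ZX²) / (2·XY·YZ) ≈ 0.00147, so ∠Y ≈ 89.92°.
The bisector from Y has length 2·XY·YZ·cos(∠Y/2)/(XY+YZ) ≈ 27.626.

27.63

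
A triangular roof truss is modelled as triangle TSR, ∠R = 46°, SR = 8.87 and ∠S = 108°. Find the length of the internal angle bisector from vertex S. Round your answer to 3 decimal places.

The third angle is ∠T = 180° − ∠S − ∠R = 26.00°.
Law of sines: RT = SR·sin S/sin T ≈ 19.244.
Law of sines: TS = SR·sin R/sin T ≈ 14.555.
The bisector from S has length 2·TS·SR·cos(∠S/2)/(TS+SR) ≈ 6.479.

t_S ≈ 6.479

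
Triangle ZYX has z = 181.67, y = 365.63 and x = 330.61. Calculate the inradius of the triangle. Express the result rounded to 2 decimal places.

Semiperimeter s = (181.67 + 365.63 + 330.61)/2 = 438.95.
Heron's formula: area = √(438.95·257.28·73.325·108.34) ≈ 29954.
Inradius = area/s = 29954/438.95 ≈ 68.238.

68.24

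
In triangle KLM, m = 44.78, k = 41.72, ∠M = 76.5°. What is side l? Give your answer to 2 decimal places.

Law of sines: sin K = k·sin M/m ≈ 0.90592.
Since m ≥ k, only the acute value applies: ∠K ≈ 64.95°.
Then ∠L = 180° − ∠M − ∠K ≈ 38.55°.
Law of sines gives l = m·sin L/sin M ≈ 28.701.

28.70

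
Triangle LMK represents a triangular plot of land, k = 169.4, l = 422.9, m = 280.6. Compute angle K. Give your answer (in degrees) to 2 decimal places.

∠K ≈ 15.33°

By the law of cosines, cos K = (l² + m² − k²) / (2·l·m) ≈ 0.96441, so ∠K ≈ 15.33°.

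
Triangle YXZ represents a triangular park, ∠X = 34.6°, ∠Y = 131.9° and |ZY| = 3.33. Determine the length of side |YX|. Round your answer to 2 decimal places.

The third angle is ∠Z = 180° − ∠Y − ∠X = 13.50°.
Law of sines: |YX| = |ZY|·sin Z/sin X ≈ 1.369.

1.37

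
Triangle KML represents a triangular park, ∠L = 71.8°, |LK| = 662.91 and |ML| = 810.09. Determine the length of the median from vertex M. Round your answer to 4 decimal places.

By the law of cosines, |KM|² = |ML|² + |LK|² − 2·|ML|·|LK|·cos L = 7.6024e+05, so |KM| ≈ 871.92.
Median from M: ½√(2·|KM|² + 2·|ML|² − |LK|²) ≈ 773.55.

773.5497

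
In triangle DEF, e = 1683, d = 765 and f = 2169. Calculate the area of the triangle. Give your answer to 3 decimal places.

557595.188

Semiperimeter s = (765 + 1683 + 2169)/2 = 2308.5.
Heron's formula: area = √(2308.5·1543.5·625.5·139.5) ≈ 5.576e+05.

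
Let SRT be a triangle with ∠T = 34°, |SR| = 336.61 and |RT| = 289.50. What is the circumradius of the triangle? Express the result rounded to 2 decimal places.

Law of sines: sin S = |RT|·sin T/|SR| ≈ 0.48093.
Since |SR| ≥ |RT|, only the acute value applies: ∠S ≈ 28.75°.
Then ∠R = 180° − ∠T − ∠S ≈ 117.25°.
Law of sines gives |TS| = |SR|·sin R/sin T ≈ 535.13.
Circumradius = |SR|/(2 sin T) ≈ 300.98.

300.98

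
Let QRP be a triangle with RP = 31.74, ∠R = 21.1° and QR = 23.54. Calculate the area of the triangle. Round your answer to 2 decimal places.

Area = ½·QR·RP·sin R ≈ 134.49.

area ≈ 134.49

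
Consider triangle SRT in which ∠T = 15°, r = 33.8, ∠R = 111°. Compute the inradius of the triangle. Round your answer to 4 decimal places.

3.5362

The third angle is ∠S = 180° − ∠R − ∠T = 54.00°.
Law of sines: s = r·sin S/sin R ≈ 29.29.
Law of sines: t = r·sin T/sin R ≈ 9.3705.
Area = ½·r·s·sin T ≈ 128.12.
Semiperimeter p = (29.29+33.8+9.3705)/2 = 36.23.
Inradius = area/p = 128.12/36.23 ≈ 3.5362.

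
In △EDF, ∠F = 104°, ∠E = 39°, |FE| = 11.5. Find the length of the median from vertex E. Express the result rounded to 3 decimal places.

14.208

The third angle is ∠D = 180° − ∠F − ∠E = 37.00°.
Law of sines: |DF| = |FE|·sin E/sin D ≈ 12.026.
Law of sines: |ED| = |FE|·sin F/sin D ≈ 18.541.
Median from E: ½√(2·|FE|² + 2·|ED|² − |DF|²) ≈ 14.208.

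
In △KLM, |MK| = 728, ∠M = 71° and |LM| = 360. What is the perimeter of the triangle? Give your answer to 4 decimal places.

By the law of cosines, |KL|² = |LM|² + |MK|² − 2·|LM|·|MK|·cos M = 4.8893e+05, so |KL| ≈ 699.24.
Semiperimeter s = (360+728+699.24)/2 = 893.62.
Perimeter = 360 + 728 + 699.24 = 1787.2.

perimeter ≈ 1787.2383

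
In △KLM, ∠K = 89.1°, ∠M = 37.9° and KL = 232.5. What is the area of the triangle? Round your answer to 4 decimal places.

35135.0764

The third angle is ∠L = 180° − ∠M − ∠K = 53.00°.
Law of sines: LM = KL·sin K/sin M ≈ 378.44.
Law of sines: MK = KL·sin L/sin M ≈ 302.27.
Area = ½·KL·LM·sin L ≈ 35135.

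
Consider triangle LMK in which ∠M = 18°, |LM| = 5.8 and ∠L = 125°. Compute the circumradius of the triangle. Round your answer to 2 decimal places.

R ≈ 4.82

The third angle is ∠K = 180° − ∠L − ∠M = 37.00°.
Law of sines: |MK| = |LM|·sin L/sin K ≈ 7.8946.
Law of sines: |KL| = |LM|·sin M/sin K ≈ 2.9782.
Circumradius = |LM|/(2 sin K) ≈ 4.8188.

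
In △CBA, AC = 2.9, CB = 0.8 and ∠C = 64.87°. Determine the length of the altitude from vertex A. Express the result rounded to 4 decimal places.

By the law of cosines, BA² = AC² + CB² − 2·AC·CB·cos C = 7.0795, so BA ≈ 2.6607.
Area = ½·AC·CB·sin C ≈ 1.0502.
The altitude from A has length 2·area/CB ≈ 2.6255.

2.6255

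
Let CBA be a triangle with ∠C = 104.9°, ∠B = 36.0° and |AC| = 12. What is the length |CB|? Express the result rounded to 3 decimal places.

12.876

The third angle is ∠A = 180° − ∠C − ∠B = 39.10°.
Law of sines: |CB| = |AC|·sin A/sin B ≈ 12.876.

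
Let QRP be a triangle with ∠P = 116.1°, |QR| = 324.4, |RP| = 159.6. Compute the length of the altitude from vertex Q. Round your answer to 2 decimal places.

h_Q ≈ 198.29

Law of sines: sin Q = |RP|·sin P/|QR| ≈ 0.44182.
Since |QR| ≥ |RP|, only the acute value applies: ∠Q ≈ 26.22°.
Then ∠R = 180° − ∠P − ∠Q ≈ 37.68°.
Law of sines gives |PQ| = |QR|·sin R/sin P ≈ 220.81.
Area = ½·|QR|·|RP|·sin R ≈ 15824.
The altitude from Q has length 2·area/|RP| ≈ 198.29.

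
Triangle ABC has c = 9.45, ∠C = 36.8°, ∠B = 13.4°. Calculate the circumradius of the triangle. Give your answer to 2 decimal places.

The third angle is ∠A = 180° − ∠B − ∠C = 129.80°.
Law of sines: a = c·sin A/sin C ≈ 12.12.
Law of sines: b = c·sin B/sin C ≈ 3.656.
Circumradius = c/(2 sin C) ≈ 7.8878.

R ≈ 7.89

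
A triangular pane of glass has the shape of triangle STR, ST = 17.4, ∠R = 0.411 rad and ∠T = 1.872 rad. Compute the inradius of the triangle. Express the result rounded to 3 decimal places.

r ≈ 5.957

The third angle is ∠S = π − ∠T − ∠R = 0.859 rad.
Law of sines: TR = ST·sin S/sin R ≈ 32.965.
Law of sines: RS = ST·sin T/sin R ≈ 41.591.
Area = ½·ST·TR·sin T ≈ 273.89.
Semiperimeter s = (32.965+41.591+17.4)/2 = 45.978.
Inradius = area/s = 273.89/45.978 ≈ 5.9569.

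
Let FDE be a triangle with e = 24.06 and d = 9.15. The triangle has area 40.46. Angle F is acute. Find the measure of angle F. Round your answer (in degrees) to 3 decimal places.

From area = ½·d·e·sin F, we get sin F = 2·area/(d·e) ≈ 0.36757.
Taking the acute solution, ∠F ≈ 21.57°.

∠F ≈ 21.566°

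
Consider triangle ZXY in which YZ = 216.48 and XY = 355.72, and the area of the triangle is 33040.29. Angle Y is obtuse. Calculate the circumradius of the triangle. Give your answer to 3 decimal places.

292.775

From area = ½·XY·YZ·sin Y, we get sin Y = 2·area/(XY·YZ) ≈ 0.85812.
Taking the obtuse solution, ∠Y ≈ 120.89°.
Law of cosines then gives ZX ≈ 502.47.
Circumradius = ZX/(2 sin Y) ≈ 292.78.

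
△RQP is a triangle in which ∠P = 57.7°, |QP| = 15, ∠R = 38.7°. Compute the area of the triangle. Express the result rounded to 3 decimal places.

area ≈ 151.140

The third angle is ∠Q = 180° − ∠P − ∠R = 83.60°.
Law of sines: |PR| = |QP|·sin Q/sin R ≈ 23.841.
Law of sines: |RQ| = |QP|·sin P/sin R ≈ 20.278.
Area = ½·|QP|·|PR|·sin P ≈ 151.14.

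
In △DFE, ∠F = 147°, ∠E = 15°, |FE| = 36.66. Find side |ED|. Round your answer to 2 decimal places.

64.61

The third angle is ∠D = 180° − ∠F − ∠E = 18.00°.
Law of sines: |ED| = |FE|·sin F/sin D ≈ 64.613.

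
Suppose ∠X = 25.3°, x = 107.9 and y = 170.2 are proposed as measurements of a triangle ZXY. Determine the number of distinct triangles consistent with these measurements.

2

y·sin X = 170.2·sin(25.3°) ≈ 72.74.
Since y sin X < x < y (72.74 < 107.9 < 170.2), two triangles exist.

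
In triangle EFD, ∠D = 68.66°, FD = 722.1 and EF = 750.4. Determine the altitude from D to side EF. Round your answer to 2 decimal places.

533.77

Law of sines: sin E = FD·sin D/EF ≈ 0.89631.
Since EF ≥ FD, only the acute value applies: ∠E ≈ 63.68°.
Then ∠F = 180° − ∠D − ∠E ≈ 47.66°.
Law of sines gives DE = EF·sin F/sin D ≈ 595.52.
Area = ½·EF·FD·sin F ≈ 2.0027e+05.
The altitude from D has length 2·area/EF ≈ 533.77.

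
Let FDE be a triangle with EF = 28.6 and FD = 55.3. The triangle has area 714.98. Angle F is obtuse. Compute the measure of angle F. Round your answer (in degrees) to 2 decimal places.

∠F ≈ 115.29°

From area = ½·EF·FD·sin F, we get sin F = 2·area/(EF·FD) ≈ 0.90413.
Taking the obtuse solution, ∠F ≈ 115.29°.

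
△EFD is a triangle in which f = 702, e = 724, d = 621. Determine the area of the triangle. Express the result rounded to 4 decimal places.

Semiperimeter s = (724 + 702 + 621)/2 = 1023.5.
Heron's formula: area = √(1023.5·299.5·321.5·402.5) ≈ 1.9917e+05.

area ≈ 199166.2599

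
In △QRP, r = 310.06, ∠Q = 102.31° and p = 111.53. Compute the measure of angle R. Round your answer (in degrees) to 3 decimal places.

∠R ≈ 59.613°

By the law of cosines, q² = r² + p² − 2·r·p·cos Q = 1.2332e+05, so q ≈ 351.17.
Law of cosines again: cos R = (p² + q² − r²)/(2·p·q) ≈ 0.50584, so ∠R ≈ 59.61°.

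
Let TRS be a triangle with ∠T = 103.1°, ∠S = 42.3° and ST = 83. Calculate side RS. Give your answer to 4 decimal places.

The third angle is ∠R = 180° − ∠S − ∠T = 34.60°.
Law of sines: RS = ST·sin T/sin R ≈ 142.36.

142.3631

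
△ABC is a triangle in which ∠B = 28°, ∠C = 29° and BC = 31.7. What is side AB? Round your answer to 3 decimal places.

18.325

The third angle is ∠A = 180° − ∠B − ∠C = 123.00°.
Law of sines: AB = BC·sin C/sin A ≈ 18.325.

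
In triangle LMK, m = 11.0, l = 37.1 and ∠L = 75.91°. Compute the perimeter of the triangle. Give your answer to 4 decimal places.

86.3107

Law of sines: sin M = m·sin L/l ≈ 0.28758.
Since l ≥ m, only the acute value applies: ∠M ≈ 16.71°.
Then ∠K = 180° − ∠L − ∠M ≈ 87.38°.
Law of sines gives k = l·sin K/sin L ≈ 38.211.
Semiperimeter s = (37.1+11+38.211)/2 = 43.155.
Perimeter = 37.1 + 11 + 38.211 = 86.311.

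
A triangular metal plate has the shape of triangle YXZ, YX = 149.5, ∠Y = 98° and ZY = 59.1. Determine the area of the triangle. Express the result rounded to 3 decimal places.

area ≈ 4374.732

Area = ½·ZY·YX·sin Y ≈ 4374.7.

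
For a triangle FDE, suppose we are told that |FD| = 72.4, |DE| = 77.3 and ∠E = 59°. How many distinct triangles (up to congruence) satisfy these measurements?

2

|DE|·sin E = 77.3·sin(59°) ≈ 66.26.
Since |DE| sin E < |FD| < |DE| (66.26 < 72.4 < 77.3), two triangles exist.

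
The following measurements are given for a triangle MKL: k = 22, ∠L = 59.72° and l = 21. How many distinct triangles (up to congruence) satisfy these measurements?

k·sin L = 22·sin(59.72°) ≈ 19.
Since k sin L < l < k (19 < 21 < 22), two triangles exist.

2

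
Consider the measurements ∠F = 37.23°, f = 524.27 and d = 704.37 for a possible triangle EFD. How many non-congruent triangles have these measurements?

d·sin F = 704.37·sin(37.23°) ≈ 426.2.
Since d sin F < f < d (426.2 < 524.27 < 704.37), two triangles exist.

2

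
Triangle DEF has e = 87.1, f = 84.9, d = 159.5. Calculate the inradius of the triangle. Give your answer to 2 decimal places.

15.48

Semiperimeter s = (159.5 + 87.1 + 84.9)/2 = 165.75.
Heron's formula: area = √(165.75·6.25·78.65·80.85) ≈ 2566.6.
Inradius = area/s = 2566.6/165.75 ≈ 15.485.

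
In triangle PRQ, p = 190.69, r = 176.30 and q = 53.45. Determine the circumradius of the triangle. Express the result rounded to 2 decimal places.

96.14

By the law of cosines, cos P = (r² + q² − p²) / (2·r·q) ≈ -0.12862, so ∠P ≈ 97.39°.
Circumradius = p/(2 sin P) ≈ 96.144.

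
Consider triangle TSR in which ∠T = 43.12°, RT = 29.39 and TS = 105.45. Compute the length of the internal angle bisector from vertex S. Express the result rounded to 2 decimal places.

t_S ≈ 94.31

By the law of cosines, SR² = RT² + TS² − 2·RT·TS·cos T = 7459.2, so SR ≈ 86.366.
Law of cosines again: cos S = (TS² + SR² − RT²)/(2·TS·SR) ≈ 0.97257, so ∠S ≈ 13.45°.
The bisector from S has length 2·TS·SR·cos(∠S/2)/(TS+SR) ≈ 94.306.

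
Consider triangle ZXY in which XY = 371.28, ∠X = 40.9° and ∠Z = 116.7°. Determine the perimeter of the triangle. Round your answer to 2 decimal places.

The third angle is ∠Y = 180° − ∠Z − ∠X = 22.40°.
Law of sines: YZ = XY·sin X/sin Z ≈ 272.11.
Law of sines: ZX = XY·sin Y/sin Z ≈ 158.37.
Semiperimeter s = (371.28+272.11+158.37)/2 = 400.88.
Perimeter = 371.28 + 272.11 + 158.37 = 801.76.

801.76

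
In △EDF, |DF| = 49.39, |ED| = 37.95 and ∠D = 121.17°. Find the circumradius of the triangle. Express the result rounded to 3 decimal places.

44.580

By the law of cosines, |FE|² = |ED|² + |DF|² − 2·|ED|·|DF|·cos D = 5819.8, so |FE| ≈ 76.288.
Area = ½·|ED|·|DF|·sin D ≈ 801.88.
Circumradius = |FE|/(2 sin D) ≈ 44.58.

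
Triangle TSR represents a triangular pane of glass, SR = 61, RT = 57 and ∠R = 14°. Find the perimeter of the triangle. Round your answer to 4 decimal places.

perimeter ≈ 132.9186

By the law of cosines, TS² = SR² + RT² − 2·SR·RT·cos R = 222.56, so TS ≈ 14.919.
Semiperimeter s = (61+57+14.919)/2 = 66.459.
Perimeter = 61 + 57 + 14.919 = 132.92.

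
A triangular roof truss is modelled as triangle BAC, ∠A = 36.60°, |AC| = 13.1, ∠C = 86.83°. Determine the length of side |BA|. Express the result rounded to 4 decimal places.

The third angle is ∠B = 180° − ∠A − ∠C = 56.57°.
Law of sines: |BA| = |AC|·sin C/sin B ≈ 15.673.

15.6729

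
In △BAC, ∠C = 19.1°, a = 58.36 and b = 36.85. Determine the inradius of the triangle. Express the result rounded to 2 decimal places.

By the law of cosines, c² = b² + a² − 2·b·a·cos C = 699.46, so c ≈ 26.447.
Area = ½·b·a·sin C ≈ 351.85.
Semiperimeter s = (36.85+58.36+26.447)/2 = 60.829.
Inradius = area/s = 351.85/60.829 ≈ 5.7843.

r ≈ 5.78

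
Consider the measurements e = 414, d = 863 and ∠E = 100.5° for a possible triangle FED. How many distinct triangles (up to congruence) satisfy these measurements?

d·sin E = 863·sin(100.5°) ≈ 848.5.
Since ∠E is not acute, a triangle exists only if e > d; here e ≤ d, so there is no triangle.

0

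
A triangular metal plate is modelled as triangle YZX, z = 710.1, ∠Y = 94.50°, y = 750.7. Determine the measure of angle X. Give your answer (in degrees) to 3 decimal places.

14.938

Law of sines: sin Z = z·sin Y/y ≈ 0.94300.
Since y ≥ z, only the acute value applies: ∠Z ≈ 70.56°.
Then ∠X = 180° − ∠Y − ∠Z ≈ 14.94°.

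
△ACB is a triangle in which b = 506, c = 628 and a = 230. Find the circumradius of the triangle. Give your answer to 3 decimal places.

R ≈ 337.570

By the law of cosines, cos A = (c² + b² − a²) / (2·c·b) ≈ 0.94018, so ∠A ≈ 19.92°.
Circumradius = a/(2 sin A) ≈ 337.57.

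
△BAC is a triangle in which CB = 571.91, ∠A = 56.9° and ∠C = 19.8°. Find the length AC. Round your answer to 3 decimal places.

The third angle is ∠B = 180° − ∠A − ∠C = 103.30°.
Law of sines: AC = CB·sin B/sin A ≈ 664.39.

664.389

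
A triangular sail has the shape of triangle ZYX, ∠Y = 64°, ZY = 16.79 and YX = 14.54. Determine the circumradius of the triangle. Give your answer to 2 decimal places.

By the law of cosines, XZ² = ZY² + YX² − 2·ZY·YX·cos Y = 279.28, so XZ ≈ 16.712.
Area = ½·ZY·YX·sin Y ≈ 109.71.
Circumradius = XZ/(2 sin Y) ≈ 9.2967.

9.30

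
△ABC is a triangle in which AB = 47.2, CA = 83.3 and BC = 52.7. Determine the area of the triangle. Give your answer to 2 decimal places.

Semiperimeter s = (52.7 + 83.3 + 47.2)/2 = 91.6.
Heron's formula: area = √(91.6·38.9·8.3·44.4) ≈ 1145.9.

area ≈ 1145.92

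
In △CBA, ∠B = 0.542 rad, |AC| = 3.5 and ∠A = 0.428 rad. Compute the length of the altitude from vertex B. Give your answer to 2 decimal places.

2.32

The third angle is ∠C = π − ∠B − ∠A = 2.172 rad.
Law of sines: |BA| = |AC|·sin C/sin B ≈ 5.5968.
Law of sines: |CB| = |AC|·sin A/sin B ≈ 2.8161.
Area = ½·|AC|·|BA|·sin A ≈ 4.0652.
The altitude from B has length 2·area/|AC| ≈ 2.323.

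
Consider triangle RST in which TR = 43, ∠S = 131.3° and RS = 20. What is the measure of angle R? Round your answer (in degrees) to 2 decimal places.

Law of sines: sin T = RS·sin S/TR ≈ 0.34943.
Since TR ≥ RS, only the acute value applies: ∠T ≈ 20.45°.
Then ∠R = 180° − ∠S − ∠T ≈ 28.25°.

28.25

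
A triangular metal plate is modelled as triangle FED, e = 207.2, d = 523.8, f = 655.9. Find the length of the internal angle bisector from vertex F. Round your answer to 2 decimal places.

t_F ≈ 145.45

By the law of cosines, cos F = (e² + d² − f²) / (2·e·d) ≈ -0.52016, so ∠F ≈ 121.34°.
The bisector from F has length 2·e·d·cos(∠F/2)/(e+d) ≈ 145.45.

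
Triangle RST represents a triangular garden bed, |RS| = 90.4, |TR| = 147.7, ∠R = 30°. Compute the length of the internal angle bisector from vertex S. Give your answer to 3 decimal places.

t_S ≈ 45.216

By the law of cosines, |ST|² = |TR|² + |RS|² − 2·|TR|·|RS|·cos R = 6861, so |ST| ≈ 82.831.
Law of cosines again: cos S = (|RS|² + |ST|² − |TR|²)/(2·|RS|·|ST|) ≈ -0.45287, so ∠S ≈ 116.93°.
The bisector from S has length 2·|RS|·|ST|·cos(∠S/2)/(|RS|+|ST|) ≈ 45.216.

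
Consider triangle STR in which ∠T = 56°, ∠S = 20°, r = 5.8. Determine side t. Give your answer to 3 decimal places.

4.956

The third angle is ∠R = 180° − ∠S − ∠T = 104.00°.
Law of sines: t = r·sin T/sin R ≈ 4.9556.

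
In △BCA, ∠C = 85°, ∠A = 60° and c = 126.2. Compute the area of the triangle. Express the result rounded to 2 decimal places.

3970.69

The third angle is ∠B = 180° − ∠C − ∠A = 35.00°.
Law of sines: b = c·sin B/sin C ≈ 72.662.
Law of sines: a = c·sin A/sin C ≈ 109.71.
Area = ½·c·b·sin A ≈ 3970.7.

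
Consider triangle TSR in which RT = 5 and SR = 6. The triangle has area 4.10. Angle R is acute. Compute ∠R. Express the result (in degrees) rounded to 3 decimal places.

∠R ≈ 15.863°

From area = ½·SR·RT·sin R, we get sin R = 2·area/(SR·RT) ≈ 0.27333.
Taking the acute solution, ∠R ≈ 15.86°.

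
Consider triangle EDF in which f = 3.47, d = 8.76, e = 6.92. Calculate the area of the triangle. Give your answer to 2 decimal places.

Semiperimeter s = (6.92 + 8.76 + 3.47)/2 = 9.575.
Heron's formula: area = √(9.575·2.655·0.815·6.105) ≈ 11.247.

area ≈ 11.25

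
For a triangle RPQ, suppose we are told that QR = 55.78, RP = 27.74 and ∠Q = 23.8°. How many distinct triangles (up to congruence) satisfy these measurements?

QR·sin Q = 55.78·sin(23.8°) ≈ 22.51.
Since QR sin Q < RP < QR (22.51 < 27.74 < 55.78), two triangles exist.

2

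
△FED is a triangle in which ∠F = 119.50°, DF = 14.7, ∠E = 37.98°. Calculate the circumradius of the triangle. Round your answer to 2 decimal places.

The third angle is ∠D = 180° − ∠F − ∠E = 22.52°.
Law of sines: ED = DF·sin F/sin E ≈ 20.791.
Law of sines: FE = DF·sin D/sin E ≈ 9.149.
Circumradius = DF/(2 sin E) ≈ 11.944.

11.94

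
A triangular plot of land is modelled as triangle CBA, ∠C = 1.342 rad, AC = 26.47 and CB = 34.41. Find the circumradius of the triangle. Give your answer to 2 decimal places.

By the law of cosines, BA² = AC² + CB² − 2·AC·CB·cos C = 1471.5, so BA ≈ 38.361.
Area = ½·AC·CB·sin C ≈ 443.55.
Circumradius = BA/(2 sin C) ≈ 19.694.

19.69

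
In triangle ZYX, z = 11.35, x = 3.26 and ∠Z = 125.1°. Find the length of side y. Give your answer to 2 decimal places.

Law of sines: sin X = x·sin Z/z ≈ 0.23499.
Since z ≥ x, only the acute value applies: ∠X ≈ 13.59°.
Then ∠Y = 180° − ∠Z − ∠X ≈ 41.31°.
Law of sines gives y = z·sin Y/sin Z ≈ 9.1577.

9.16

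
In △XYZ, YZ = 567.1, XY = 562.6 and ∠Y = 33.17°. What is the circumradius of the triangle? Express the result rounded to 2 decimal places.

R ≈ 294.71

By the law of cosines, ZX² = XY² + YZ² − 2·XY·YZ·cos Y = 1.04e+05, so ZX ≈ 322.49.
Area = ½·XY·YZ·sin Y ≈ 87280.
Circumradius = ZX/(2 sin Y) ≈ 294.71.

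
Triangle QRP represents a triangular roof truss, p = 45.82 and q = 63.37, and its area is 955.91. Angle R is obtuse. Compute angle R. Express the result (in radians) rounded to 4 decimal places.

∠R ≈ 2.4229 rad

From area = ½·p·q·sin R, we get sin R = 2·area/(p·q) ≈ 0.65843.
Taking the obtuse solution, ∠R ≈ 2.423 rad.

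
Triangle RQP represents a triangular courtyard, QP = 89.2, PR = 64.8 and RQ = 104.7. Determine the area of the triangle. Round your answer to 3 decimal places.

area ≈ 2874.634

Semiperimeter s = (89.2 + 64.8 + 104.7)/2 = 129.35.
Heron's formula: area = √(129.35·40.15·64.55·24.65) ≈ 2874.6.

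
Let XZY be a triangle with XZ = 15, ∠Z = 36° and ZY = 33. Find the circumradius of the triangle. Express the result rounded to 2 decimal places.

R ≈ 19.27

By the law of cosines, YX² = XZ² + ZY² − 2·XZ·ZY·cos Z = 513.07, so YX ≈ 22.651.
Area = ½·XZ·ZY·sin Z ≈ 145.48.
Circumradius = YX/(2 sin Z) ≈ 19.268.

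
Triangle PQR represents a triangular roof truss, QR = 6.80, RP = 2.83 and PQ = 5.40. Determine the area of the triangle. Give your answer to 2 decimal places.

Semiperimeter s = (6.8 + 2.83 + 5.4)/2 = 7.515.
Heron's formula: area = √(7.515·0.715·4.685·2.115) ≈ 7.2967.

area ≈ 7.30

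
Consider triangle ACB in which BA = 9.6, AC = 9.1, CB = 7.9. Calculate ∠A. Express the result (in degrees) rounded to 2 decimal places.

By the law of cosines, cos A = (BA² + AC² − CB²) / (2·BA·AC) ≈ 0.64423, so ∠A ≈ 49.89°.

∠A ≈ 49.89°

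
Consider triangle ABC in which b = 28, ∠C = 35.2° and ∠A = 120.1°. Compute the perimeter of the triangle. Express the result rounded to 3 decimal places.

perimeter ≈ 124.596

The third angle is ∠B = 180° − ∠C − ∠A = 24.70°.
Law of sines: a = b·sin A/sin B ≈ 57.971.
Law of sines: c = b·sin C/sin B ≈ 38.625.
Semiperimeter s = (57.971+28+38.625)/2 = 62.298.
Perimeter = 57.971 + 28 + 38.625 = 124.6.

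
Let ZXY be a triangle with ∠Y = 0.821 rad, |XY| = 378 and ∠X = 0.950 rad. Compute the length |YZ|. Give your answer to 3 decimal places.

The third angle is ∠Z = π − ∠X − ∠Y = 1.371 rad.
Law of sines: |YZ| = |XY|·sin X/sin Z ≈ 313.74.

313.738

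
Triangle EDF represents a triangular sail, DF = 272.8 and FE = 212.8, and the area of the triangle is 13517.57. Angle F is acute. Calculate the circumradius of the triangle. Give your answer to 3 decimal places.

R ≈ 139.816

From area = ½·DF·FE·sin F, we get sin F = 2·area/(DF·FE) ≈ 0.46571.
Taking the acute solution, ∠F ≈ 27.76°.
Law of cosines then gives ED ≈ 130.23.
Circumradius = ED/(2 sin F) ≈ 139.82.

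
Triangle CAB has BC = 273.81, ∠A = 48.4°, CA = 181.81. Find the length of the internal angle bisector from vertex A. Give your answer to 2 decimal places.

t_A ≈ 220.04

Law of sines: sin B = CA·sin A/BC ≈ 0.49654.
Since BC ≥ CA, only the acute value applies: ∠B ≈ 29.77°.
Then ∠C = 180° − ∠A − ∠B ≈ 101.83°.
Law of sines gives AB = BC·sin C/sin A ≈ 358.38.
The bisector from A has length 2·CA·AB·cos(∠A/2)/(CA+AB) ≈ 220.04.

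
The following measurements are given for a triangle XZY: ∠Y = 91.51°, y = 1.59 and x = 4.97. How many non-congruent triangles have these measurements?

x·sin Y = 4.97·sin(91.51°) ≈ 4.968.
Since ∠Y is not acute, a triangle exists only if y > x; here y ≤ x, so there is no triangle.

0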